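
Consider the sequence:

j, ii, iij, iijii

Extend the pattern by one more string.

iijiiiij

From term 3 onward, concatenate the last term with the second-to-last: ii·j = iij, iij·ii = iijii, …
Continuing: iijii · iij gives term 5.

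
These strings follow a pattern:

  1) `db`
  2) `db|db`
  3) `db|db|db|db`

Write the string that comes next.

s(k+1) = s(k)·|·s(k) — each term doubles the last with '|' between the halves.
Doubling db|db|db|db with '|' between the halves:

db|db|db|db|db|db|db|db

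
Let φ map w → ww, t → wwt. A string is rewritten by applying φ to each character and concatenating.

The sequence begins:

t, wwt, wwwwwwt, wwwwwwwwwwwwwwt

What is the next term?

Rewriting the 15 symbols of wwwwwwwwwwwwwwt one by one yields ww ww ww ww ww ww ww ww ww ww ww ww ww ww wwt; concatenated:

wwwwwwwwwwwwwwwwwwwwwwwwwwwwwwt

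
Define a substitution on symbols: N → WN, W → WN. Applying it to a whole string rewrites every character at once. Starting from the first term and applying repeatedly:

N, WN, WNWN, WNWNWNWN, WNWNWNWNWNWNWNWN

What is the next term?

WNWNWNWNWNWNWNWNWNWNWNWNWNWNWNWN

φ(WNWNWNWNWNWNWNWN) expands symbol-by-symbol to WN WN WN WN WN WN WN WN WN WN WN WN WN WN WN WN; joining the 16 pieces gives the next term.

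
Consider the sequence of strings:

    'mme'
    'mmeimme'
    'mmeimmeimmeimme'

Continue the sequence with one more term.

Each string is two copies of the previous one joined by 'i'.
One more doubling of mmeimmeimmeimme gives the answer.

mmeimmeimmeimmeimmeimmeimmeimme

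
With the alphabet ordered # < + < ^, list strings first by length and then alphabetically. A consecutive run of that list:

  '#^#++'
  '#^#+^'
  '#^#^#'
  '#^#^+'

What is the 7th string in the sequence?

#^+#+

Continuing the enumeration 3 steps past #^#^+: #^#^+ → #^#^^ → #^+## → (answer).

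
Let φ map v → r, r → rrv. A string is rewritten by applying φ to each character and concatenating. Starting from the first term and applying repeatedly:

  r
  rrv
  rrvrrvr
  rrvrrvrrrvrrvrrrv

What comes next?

rrvrrvrrrvrrvrrrvrrvrrvrrrvrrvrrrvrrvrrvr

Replace each of the 17 characters of rrvrrvrrrvrrvrrrv in place — rrv rrv r rrv rrv r rrv rrv rrv r rrv rrv r rrv rrv rrv r — and concatenate.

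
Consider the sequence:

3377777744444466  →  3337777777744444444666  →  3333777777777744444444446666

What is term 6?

Term n consists of n 3's, followed by 2n+2 7's, followed by 2n+2 4's, followed by n 6's, where the shown terms are n = 2, 3, 4.
At n = 7 the blocks have lengths 7, 16, 16, 7.

3333333777777777777777744444444444444446666666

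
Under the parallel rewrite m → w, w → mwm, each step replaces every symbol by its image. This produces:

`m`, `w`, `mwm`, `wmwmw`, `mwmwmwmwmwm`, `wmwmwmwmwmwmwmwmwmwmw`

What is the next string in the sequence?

mwmwmwmwmwmwmwmwmwmwmwmwmwmwmwmwmwmwmwmwmwm

φ(wmwmwmwmwmwmwmwmwmwmw) expands symbol-by-symbol to mwm w mwm w mwm w mwm w mwm w mwm w mwm w mwm w mwm w mwm w mwm; joining the 21 pieces gives the next term.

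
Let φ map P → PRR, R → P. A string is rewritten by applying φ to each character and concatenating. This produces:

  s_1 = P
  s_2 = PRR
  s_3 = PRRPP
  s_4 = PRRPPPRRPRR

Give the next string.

Rewriting each symbol of PRRPPPRRPRR: P→PRR, R→P, R→P, P→PRR, P→PRR, P→PRR, R→P, R→P, P→PRR, R→P, R→P, which concatenates to PRR P P PRR PRR PRR P P PRR P P.

PRRPPPRRPRRPRRPPPRRPP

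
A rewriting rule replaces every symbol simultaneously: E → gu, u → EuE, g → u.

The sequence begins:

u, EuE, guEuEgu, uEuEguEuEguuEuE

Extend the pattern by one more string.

Replace each of the 15 characters of uEuEguEuEguuEuE in place — EuE gu EuE gu u EuE gu EuE gu u EuE EuE gu EuE gu — and concatenate.

EuEguEuEguuEuEguEuEguuEuEEuEguEuEgu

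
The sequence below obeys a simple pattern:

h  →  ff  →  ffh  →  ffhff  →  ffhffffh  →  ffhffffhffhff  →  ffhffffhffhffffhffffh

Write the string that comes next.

ffhffffhffhffffhffffhffhffffhffhff

From term 3 onward, concatenate the last term with the second-to-last: ff·h = ffh, ffh·ff = ffhff, …
Continuing: ffhffffhffhffffhffffh · ffhffffhffhff gives term 8.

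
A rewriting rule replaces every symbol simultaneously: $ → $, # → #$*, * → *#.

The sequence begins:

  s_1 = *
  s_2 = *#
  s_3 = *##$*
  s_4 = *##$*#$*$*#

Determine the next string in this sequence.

Apply φ to *##$*#$*$*# symbol by symbol: *→*#, #→#$*, #→#$*, $→$, *→*#, #→#$*, $→$, *→*#, $→$, *→*#, #→#$*; joined: *# #$* #$* $ *# #$* $ *# $ *# #$*.

*##$*#$*$*##$*$*#$*##$*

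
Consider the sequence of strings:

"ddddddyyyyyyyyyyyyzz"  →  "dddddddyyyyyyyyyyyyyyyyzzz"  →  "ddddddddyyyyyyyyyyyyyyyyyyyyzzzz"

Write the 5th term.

ddddddddddyyyyyyyyyyyyyyyyyyyyyyyyyyyyzzzzzz

Reading off run lengths: d runs 6, 7, 8; y runs 12, 16, 20; z runs 2, 3, 4 — each is linear in n, where the shown terms are n = 3, 4, 5.
For term 5, n = 7, so the run lengths are 10, 28, 6.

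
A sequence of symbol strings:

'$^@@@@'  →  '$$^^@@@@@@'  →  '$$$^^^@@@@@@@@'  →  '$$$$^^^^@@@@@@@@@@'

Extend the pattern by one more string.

$$$$$^^^^^@@@@@@@@@@@@

Term n consists of n-1 $'s, followed by n-1 ^'s, followed by 2n @'s, where the shown terms are n = 2, 3, 4, 5.
Setting n = 6 gives 5, 5, 12 characters in each block.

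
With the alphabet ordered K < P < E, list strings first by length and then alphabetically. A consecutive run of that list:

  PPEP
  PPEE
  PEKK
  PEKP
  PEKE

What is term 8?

Continuing the enumeration 3 steps past PEKE: PEKE → PEPK → PEPP → (answer).

PEPE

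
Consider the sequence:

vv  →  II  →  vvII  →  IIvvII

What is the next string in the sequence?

vvIIIIvvII

Each term (from the third on) is the two preceding terms concatenated in order: term 3 = vv·II = vvII.
The next term joins vvII and IIvvII.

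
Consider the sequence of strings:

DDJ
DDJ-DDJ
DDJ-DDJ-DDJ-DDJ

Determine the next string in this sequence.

s(k+1) = s(k)·-·s(k) — each term doubles the last with '-' between the halves.
Doubling DDJ-DDJ-DDJ-DDJ with '-' between the halves:

DDJ-DDJ-DDJ-DDJ-DDJ-DDJ-DDJ-DDJ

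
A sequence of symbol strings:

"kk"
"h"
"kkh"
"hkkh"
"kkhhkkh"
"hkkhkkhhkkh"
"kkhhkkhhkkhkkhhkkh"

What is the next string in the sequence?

hkkhkkhhkkhkkhhkkhhkkhkkhhkkh

This is a Fibonacci-style word recurrence s(k) = s(k−2)·s(k−1): e.g. kk·h = kkh.
So term 8 is hkkhkkhhkkh·kkhhkkhhkkhkkhhkkh.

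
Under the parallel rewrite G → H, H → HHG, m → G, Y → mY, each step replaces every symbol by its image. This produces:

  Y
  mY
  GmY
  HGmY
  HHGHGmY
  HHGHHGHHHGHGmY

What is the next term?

Applying the rule to each of the 14 symbols of HHGHHGHHHGHGmY gives the pieces HHG HHG H HHG HHG H HHG HHG HHG H HHG H G mY, which concatenate to the answer.

HHGHHGHHHGHHGHHHGHHGHHGHHHGHGmY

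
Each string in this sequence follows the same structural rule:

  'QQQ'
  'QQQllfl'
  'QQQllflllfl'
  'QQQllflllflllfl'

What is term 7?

Each term is the previous one with llfl appended.
From QQQllflllflllfl, 3 further steps: QQQllflllflllfl → QQQllflllflllflllfl → QQQllflllflllflllflllfl → (answer).

QQQllflllflllflllflllflllfl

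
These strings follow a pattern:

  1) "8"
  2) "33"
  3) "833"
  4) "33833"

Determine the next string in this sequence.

83333833

This is a Fibonacci-style word recurrence s(k) = s(k−2)·s(k−1): e.g. 8·33 = 833.
So term 5 is 833·33833.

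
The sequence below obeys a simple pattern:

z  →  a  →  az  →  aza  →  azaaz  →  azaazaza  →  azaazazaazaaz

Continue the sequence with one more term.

Each term (from the third on) is the previous term followed by the one before it: term 3 = a·z = az.
Continuing: azaazazaazaaz · azaazaza gives term 8.

azaazazaazaazazaazaza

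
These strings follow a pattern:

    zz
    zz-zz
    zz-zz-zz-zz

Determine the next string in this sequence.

s(k+1) = s(k)·-·s(k) — each term doubles the last with '-' between the halves.
Doubling zz-zz-zz-zz with '-' between the halves:

zz-zz-zz-zz-zz-zz-zz-zz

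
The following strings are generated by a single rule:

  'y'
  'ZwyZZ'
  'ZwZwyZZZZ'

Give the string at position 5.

Each term wraps the previous one in Zw on the left and ZZ on the right.
From ZwZwyZZZZ, 2 further steps: ZwZwyZZZZ → ZwZwZwyZZZZZZ → (answer).

ZwZwZwZwyZZZZZZZZ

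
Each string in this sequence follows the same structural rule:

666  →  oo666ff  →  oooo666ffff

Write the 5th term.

oooooooo666ffffffff

s(k+1) = oo·s(k)·ff, so each term gains oo as a prefix and ff as a suffix.
From oooo666ffff, 2 further steps: oooo666ffff → oooooo666ffffff → (answer).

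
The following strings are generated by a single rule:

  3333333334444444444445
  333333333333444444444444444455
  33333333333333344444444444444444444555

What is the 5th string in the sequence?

333333333333333333333444444444444444444444444444455555

The n-th term is 3n 3's then 4n 4's then n-2 5's, where the shown terms are n = 3, 4, 5.
At n = 7 the blocks have lengths 21, 28, 5.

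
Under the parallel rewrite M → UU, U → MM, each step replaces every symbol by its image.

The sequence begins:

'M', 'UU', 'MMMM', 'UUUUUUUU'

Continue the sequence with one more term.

MMMMMMMMMMMMMMMM

Rewriting each symbol of UUUUUUUU: U→MM, U→MM, U→MM, U→MM, U→MM, U→MM, U→MM, U→MM, which concatenates to MM MM MM MM MM MM MM MM.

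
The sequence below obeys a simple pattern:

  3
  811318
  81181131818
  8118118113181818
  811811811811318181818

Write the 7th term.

8118118118118118113181818181818

Every step adds 811 to the front and 18 to the end of the previous string.
From 811811811811318181818, 2 further steps: 811811811811318181818 → 81181181181181131818181818 → (answer).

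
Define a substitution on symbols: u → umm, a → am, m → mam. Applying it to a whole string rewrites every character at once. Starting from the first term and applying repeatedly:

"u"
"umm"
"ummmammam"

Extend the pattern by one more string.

ummmammammamammammamammam

Rewriting each symbol of ummmammam: u→umm, m→mam, m→mam, m→mam, a→am, m→mam, m→mam, a→am, m→mam, which concatenates to umm mam mam mam am mam mam am mam.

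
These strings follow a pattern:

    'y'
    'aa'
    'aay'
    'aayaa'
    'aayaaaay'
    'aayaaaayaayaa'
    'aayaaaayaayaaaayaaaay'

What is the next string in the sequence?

This is a Fibonacci-style word recurrence s(k) = s(k−1)·s(k−2): e.g. aa·y = aay.
Continuing: aayaaaayaayaaaayaaaay · aayaaaayaayaa gives term 8.

aayaaaayaayaaaayaaaayaayaaaayaayaa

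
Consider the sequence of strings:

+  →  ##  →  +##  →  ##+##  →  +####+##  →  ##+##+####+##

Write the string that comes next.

+####+####+##+####+##

This is a Fibonacci-style word recurrence s(k) = s(k−2)·s(k−1): e.g. +·## = +##.
Continuing: +####+## · ##+##+####+## gives term 7.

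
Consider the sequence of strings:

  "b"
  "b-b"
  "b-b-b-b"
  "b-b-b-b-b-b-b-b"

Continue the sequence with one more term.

b-b-b-b-b-b-b-b-b-b-b-b-b-b-b-b

Every step duplicates the string with '-' between the halves.
One more doubling of b-b-b-b-b-b-b-b gives the answer.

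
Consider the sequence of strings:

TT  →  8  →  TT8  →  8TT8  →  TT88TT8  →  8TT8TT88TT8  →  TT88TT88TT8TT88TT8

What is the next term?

Each term (from the third on) is the two preceding terms concatenated in order: term 3 = TT·8 = TT8.
The next term joins 8TT8TT88TT8 and TT88TT88TT8TT88TT8.

8TT8TT88TT8TT88TT88TT8TT88TT8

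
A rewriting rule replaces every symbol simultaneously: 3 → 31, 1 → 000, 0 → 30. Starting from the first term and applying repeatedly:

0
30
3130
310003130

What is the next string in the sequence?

31000303030310003130

Expanding 310003130: 3→31, 1→000, 0→30, 0→30, 0→30, 3→31, 1→000, 3→31, 0→30. Concatenated: 31 000 30 30 30 31 000 31 30.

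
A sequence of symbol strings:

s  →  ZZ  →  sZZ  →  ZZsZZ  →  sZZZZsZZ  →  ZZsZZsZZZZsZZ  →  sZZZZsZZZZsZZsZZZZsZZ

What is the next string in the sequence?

ZZsZZsZZZZsZZsZZZZsZZZZsZZsZZZZsZZ

Each term (from the third on) is the two preceding terms concatenated in order: term 3 = s·ZZ = sZZ.
So term 8 is ZZsZZsZZZZsZZ·sZZZZsZZZZsZZsZZZZsZZ.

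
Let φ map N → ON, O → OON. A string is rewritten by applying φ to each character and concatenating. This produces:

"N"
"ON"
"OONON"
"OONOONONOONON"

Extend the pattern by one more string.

OONOONONOONOONONOONONOONOONONOONON

φ(OONOONONOONON) expands symbol-by-symbol to OON OON ON OON OON ON OON ON OON OON ON OON ON; joining the 13 pieces gives the next term.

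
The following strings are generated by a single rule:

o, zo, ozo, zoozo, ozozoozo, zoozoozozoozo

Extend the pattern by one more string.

ozozoozozoozoozozoozo

This is a Fibonacci-style word recurrence s(k) = s(k−2)·s(k−1): e.g. o·zo = ozo.
The next term joins ozozoozo and zoozoozozoozo.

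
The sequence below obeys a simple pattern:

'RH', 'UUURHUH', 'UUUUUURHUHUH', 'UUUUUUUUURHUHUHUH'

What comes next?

UUUUUUUUUUUURHUHUHUHUH

s(k+1) = UUU·s(k)·UH, so each term gains UUU as a prefix and UH as a suffix.
One more step from UUUUUUUUURHUHUHUH gives the answer.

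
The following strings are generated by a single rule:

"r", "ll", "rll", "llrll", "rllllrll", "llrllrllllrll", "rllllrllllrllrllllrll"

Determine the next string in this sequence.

From term 3 onward, concatenate the second-to-last term with the last: r·ll = rll, ll·rll = llrll, …
The next term joins llrllrllllrll and rllllrllllrllrllllrll.

llrllrllllrllrllllrllllrllrllllrll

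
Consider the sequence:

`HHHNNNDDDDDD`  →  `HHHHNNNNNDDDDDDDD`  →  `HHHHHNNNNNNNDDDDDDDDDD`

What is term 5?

HHHHHHHNNNNNNNNNNNDDDDDDDDDDDDDD

Term n consists of n+1 H's, followed by 2n-1 N's, followed by 2n+2 D's, where the shown terms are n = 2, 3, 4.
At n = 6 the blocks have lengths 7, 11, 14.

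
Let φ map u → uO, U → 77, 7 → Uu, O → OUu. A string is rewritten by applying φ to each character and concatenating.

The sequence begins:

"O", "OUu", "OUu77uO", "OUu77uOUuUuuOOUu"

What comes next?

OUu77uOUuUuuOOUu77uO77uOuOOUuOUu77uO

φ(OUu77uOUuUuuOOUu) expands symbol-by-symbol to OUu 77 uO Uu Uu uO OUu 77 uO 77 uO uO OUu OUu 77 uO; joining the 16 pieces gives the next term.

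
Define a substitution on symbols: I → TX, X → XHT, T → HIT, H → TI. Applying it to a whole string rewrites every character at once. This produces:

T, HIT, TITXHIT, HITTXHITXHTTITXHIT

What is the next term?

TITXHITHITXHTTITXHITXHTTIHITHITTXHITXHTTITXHIT

φ(HITTXHITXHTTITXHIT) expands symbol-by-symbol to TI TX HIT HIT XHT TI TX HIT XHT TI HIT HIT TX HIT XHT TI TX HIT; joining the 18 pieces gives the next term.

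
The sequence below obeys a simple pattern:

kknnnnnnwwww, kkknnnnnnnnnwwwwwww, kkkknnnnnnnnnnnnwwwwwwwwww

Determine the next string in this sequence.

kkkkknnnnnnnnnnnnnnnwwwwwwwwwwwww

Reading off run lengths: k runs 2, 3, 4; n runs 6, 9, 12; w runs 4, 7, 10 — each is linear in n, where the shown terms are n = 2, 3, 4.
Setting n = 5 gives 5, 15, 13 characters in each block.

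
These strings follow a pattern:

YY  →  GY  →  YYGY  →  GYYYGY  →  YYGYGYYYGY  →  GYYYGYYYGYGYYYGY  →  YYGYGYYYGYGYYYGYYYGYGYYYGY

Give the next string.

From term 3 onward, concatenate the second-to-last term with the last: YY·GY = YYGY, GY·YYGY = GYYYGY, …
The next term joins GYYYGYYYGYGYYYGY and YYGYGYYYGYGYYYGYYYGYGYYYGY.

GYYYGYYYGYGYYYGYYYGYGYYYGYGYYYGYYYGYGYYYGY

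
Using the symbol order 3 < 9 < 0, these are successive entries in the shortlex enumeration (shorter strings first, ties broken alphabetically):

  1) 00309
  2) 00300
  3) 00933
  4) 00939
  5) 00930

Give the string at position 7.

Advancing 2 positions from 00930 through 00930 → 00993 reaches term 7.

00999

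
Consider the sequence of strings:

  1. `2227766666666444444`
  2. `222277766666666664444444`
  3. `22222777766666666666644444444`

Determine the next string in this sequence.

Each string has the form 2^{n} 7^{n-1} 6^{2n+2} 4^{n+3}, where the shown terms are n = 3, 4, 5.
For the next term, n = 6, so the run lengths are 6, 5, 14, 9.

2222227777766666666666666444444444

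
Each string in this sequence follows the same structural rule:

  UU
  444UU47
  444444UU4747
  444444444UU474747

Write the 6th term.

s(k+1) = 444·s(k)·47, so each term gains 444 as a prefix and 47 as a suffix.
From 444444444UU474747, 2 further steps: 444444444UU474747 → 444444444444UU47474747 → (answer).

444444444444444UU4747474747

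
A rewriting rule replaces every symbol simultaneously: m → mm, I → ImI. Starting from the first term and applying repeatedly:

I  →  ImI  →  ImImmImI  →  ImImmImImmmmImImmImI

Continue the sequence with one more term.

ImImmImImmmmImImmImImmmmmmmmImImmImImmmmImImmImI

φ(ImImmImImmmmImImmImI) expands symbol-by-symbol to ImI mm ImI mm mm ImI mm ImI mm mm mm mm ImI mm ImI mm mm ImI mm ImI; joining the 20 pieces gives the next term.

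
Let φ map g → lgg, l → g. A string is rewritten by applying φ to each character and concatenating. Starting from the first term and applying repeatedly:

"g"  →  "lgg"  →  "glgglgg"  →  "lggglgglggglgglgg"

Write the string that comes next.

glgglgglggglgglggglgglgglggglgglggglgglgg

φ(lggglgglggglgglgg) expands symbol-by-symbol to g lgg lgg lgg g lgg lgg g lgg lgg lgg g lgg lgg g lgg lgg; joining the 17 pieces gives the next term.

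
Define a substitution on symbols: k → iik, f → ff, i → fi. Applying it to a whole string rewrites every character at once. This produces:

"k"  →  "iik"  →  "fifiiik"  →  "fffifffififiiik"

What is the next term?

fffffffifffffffifffifffififiiik

Applying the rule to each of the 15 symbols of fffifffififiiik gives the pieces ff ff ff fi ff ff ff fi ff fi ff fi fi fi iik, which concatenate to the answer.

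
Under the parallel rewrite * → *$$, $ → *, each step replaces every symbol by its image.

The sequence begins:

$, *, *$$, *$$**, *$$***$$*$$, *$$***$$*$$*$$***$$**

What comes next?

Applying the rule to each of the 21 symbols of *$$***$$*$$*$$***$$** gives the pieces *$$ * * *$$ *$$ *$$ * * *$$ * * *$$ * * *$$ *$$ *$$ * * *$$ *$$, which concatenate to the answer.

*$$***$$*$$*$$***$$***$$***$$*$$*$$***$$*$$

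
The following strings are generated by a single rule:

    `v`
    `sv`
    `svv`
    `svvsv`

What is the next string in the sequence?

svvsvsvv

From term 3 onward, concatenate the last term with the second-to-last: sv·v = svv, svv·sv = svvsv, …
Continuing: svvsv · svv gives term 5.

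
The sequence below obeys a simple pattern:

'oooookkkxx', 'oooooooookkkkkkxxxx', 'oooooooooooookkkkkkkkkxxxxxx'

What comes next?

The n-th term is 4n+1 o's then 3n k's then 2n x's (n = 1, 2, …).
Setting n = 4 gives 17, 12, 8 characters in each block.

oooooooooooooooookkkkkkkkkkkkxxxxxxxx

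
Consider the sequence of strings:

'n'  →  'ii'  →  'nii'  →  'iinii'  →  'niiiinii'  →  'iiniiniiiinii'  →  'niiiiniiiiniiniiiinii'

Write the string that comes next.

iiniiniiiiniiniiiiniiiiniiniiiinii

This is a Fibonacci-style word recurrence s(k) = s(k−2)·s(k−1): e.g. n·ii = nii.
Continuing: iiniiniiiinii · niiiiniiiiniiniiiinii gives term 8.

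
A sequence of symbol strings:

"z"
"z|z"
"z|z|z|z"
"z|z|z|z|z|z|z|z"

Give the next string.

Every step duplicates the string with '|' between the halves.
Doubling z|z|z|z|z|z|z|z with '|' between the halves:

z|z|z|z|z|z|z|z|z|z|z|z|z|z|z|z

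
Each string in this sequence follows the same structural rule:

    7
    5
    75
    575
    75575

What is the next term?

Each term (from the third on) is the two preceding terms concatenated in order: term 3 = 7·5 = 75.
The next term joins 575 and 75575.

57575575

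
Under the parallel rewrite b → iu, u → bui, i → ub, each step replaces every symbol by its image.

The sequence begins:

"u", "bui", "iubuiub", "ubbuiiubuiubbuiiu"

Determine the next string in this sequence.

Applying the rule to each of the 17 symbols of ubbuiiubuiubbuiiu gives the pieces bui iu iu bui ub ub bui iu bui ub bui iu iu bui ub ub bui, which concatenate to the answer.

buiiuiubuiububbuiiubuiubbuiiuiubuiububbui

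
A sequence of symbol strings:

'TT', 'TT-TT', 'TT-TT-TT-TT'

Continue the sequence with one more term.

s(k+1) = s(k)·-·s(k) — each term doubles the last with '-' between the halves.
So the next term is two copies of TT-TT-TT-TT with '-' between the halves.

TT-TT-TT-TT-TT-TT-TT-TT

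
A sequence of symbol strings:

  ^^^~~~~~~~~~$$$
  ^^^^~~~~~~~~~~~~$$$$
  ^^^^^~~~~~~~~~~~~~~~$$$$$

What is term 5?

^^^^^^^~~~~~~~~~~~~~~~~~~~~~$$$$$$$

Each string has the form ^^{n} ~^{3n} $^{n}, where the shown terms are n = 3, 4, 5.
At n = 7 the blocks have lengths 7, 21, 7.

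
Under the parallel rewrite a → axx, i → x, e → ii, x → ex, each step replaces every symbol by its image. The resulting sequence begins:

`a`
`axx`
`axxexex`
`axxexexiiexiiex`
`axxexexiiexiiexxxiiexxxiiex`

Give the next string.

axxexexiiexiiexxxiiexxxiiexexexxxiiexexexxxiiex

Applying the rule to each of the 27 symbols of axxexexiiexiiexxxiiexxxiiex gives the pieces axx ex ex ii ex ii ex x x ii ex x x ii ex ex ex x x ii ex ex ex x x ii ex, which concatenate to the answer.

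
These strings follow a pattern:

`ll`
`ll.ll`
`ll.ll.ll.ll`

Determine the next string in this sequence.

Every step duplicates the string with '.' between the halves.
Doubling ll.ll.ll.ll with '.' between the halves:

ll.ll.ll.ll.ll.ll.ll.ll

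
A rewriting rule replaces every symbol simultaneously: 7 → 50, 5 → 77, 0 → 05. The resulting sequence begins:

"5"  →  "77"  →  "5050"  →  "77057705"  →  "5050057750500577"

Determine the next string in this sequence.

Rewriting the 16 symbols of 5050057750500577 one by one yields 77 05 77 05 05 77 50 50 77 05 77 05 05 77 50 50; concatenated:

77057705057750507705770505775050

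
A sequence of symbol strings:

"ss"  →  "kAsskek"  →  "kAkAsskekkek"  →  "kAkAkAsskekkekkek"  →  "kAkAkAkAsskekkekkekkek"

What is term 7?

Every step adds kA to the front and kek to the end of the previous string.
From kAkAkAkAsskekkekkekkek, 2 further steps: kAkAkAkAsskekkekkekkek → kAkAkAkAkAsskekkekkekkekkek → (answer).

kAkAkAkAkAkAsskekkekkekkekkekkek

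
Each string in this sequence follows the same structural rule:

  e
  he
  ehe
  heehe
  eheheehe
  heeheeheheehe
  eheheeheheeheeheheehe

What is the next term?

heeheeheheeheeheheeheheeheeheheehe

From term 3 onward, concatenate the second-to-last term with the last: e·he = ehe, he·ehe = heehe, …
The next term joins heeheeheheehe and eheheeheheeheeheheehe.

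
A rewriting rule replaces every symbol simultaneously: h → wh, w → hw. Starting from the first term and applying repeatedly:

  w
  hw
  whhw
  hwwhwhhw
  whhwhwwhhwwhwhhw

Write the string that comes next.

Rewriting the 16 symbols of whhwhwwhhwwhwhhw one by one yields hw wh wh hw wh hw hw wh wh hw hw wh hw wh wh hw; concatenated:

hwwhwhhwwhhwhwwhwhhwhwwhhwwhwhhw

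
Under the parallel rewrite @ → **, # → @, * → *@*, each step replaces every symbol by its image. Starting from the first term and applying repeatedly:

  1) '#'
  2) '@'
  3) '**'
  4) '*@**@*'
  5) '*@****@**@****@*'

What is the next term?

Rewriting the 16 symbols of *@****@**@****@* one by one yields *@* ** *@* *@* *@* *@* ** *@* *@* ** *@* *@* *@* *@* ** *@*; concatenated:

*@****@**@**@**@****@**@****@**@**@**@****@*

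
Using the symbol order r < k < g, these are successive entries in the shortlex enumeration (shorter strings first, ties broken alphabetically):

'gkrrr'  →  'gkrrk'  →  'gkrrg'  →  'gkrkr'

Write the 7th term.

gkrgr

Advancing 3 positions from gkrkr through gkrkr → gkrkk → gkrkg reaches term 7.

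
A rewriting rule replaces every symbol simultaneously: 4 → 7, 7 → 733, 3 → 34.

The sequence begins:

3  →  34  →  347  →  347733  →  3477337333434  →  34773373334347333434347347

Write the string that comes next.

Rewriting the 26 symbols of 34773373334347333434347347 one by one yields 34 7 733 733 34 34 733 34 34 34 7 34 7 733 34 34 34 7 34 7 34 7 733 34 7 733; concatenated:

347733733343473334343473477333434347347347733347733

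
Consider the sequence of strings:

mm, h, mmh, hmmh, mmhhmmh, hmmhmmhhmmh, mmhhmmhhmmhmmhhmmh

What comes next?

Each term (from the third on) is the two preceding terms concatenated in order: term 3 = mm·h = mmh.
So term 8 is hmmhmmhhmmh·mmhhmmhhmmhmmhhmmh.

hmmhmmhhmmhmmhhmmhhmmhmmhhmmh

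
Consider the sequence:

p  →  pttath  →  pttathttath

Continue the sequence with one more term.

pttathttathttath

Every step adds ttath to the end: s(k+1) = s(k)·ttath.
One more step from pttathttath gives the answer.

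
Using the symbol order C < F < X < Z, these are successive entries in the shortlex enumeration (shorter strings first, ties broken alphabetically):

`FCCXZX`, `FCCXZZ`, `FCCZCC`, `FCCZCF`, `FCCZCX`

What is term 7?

FCCZFC

Continuing the enumeration 2 steps past FCCZCX: FCCZCX → FCCZCZ → (answer).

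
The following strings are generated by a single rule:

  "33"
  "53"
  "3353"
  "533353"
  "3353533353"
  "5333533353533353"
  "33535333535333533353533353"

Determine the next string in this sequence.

Each term (from the third on) is the two preceding terms concatenated in order: term 3 = 33·53 = 3353.
So term 8 is 5333533353533353·33535333535333533353533353.

533353335353335333535333535333533353533353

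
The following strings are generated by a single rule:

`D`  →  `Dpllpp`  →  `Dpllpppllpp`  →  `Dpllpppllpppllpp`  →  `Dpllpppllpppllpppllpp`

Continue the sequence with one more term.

Dpllpppllpppllpppllpppllpp

Each term is the previous one with pllpp appended.
So the next term is Dpllpppllpppllpppllpp·pllpp.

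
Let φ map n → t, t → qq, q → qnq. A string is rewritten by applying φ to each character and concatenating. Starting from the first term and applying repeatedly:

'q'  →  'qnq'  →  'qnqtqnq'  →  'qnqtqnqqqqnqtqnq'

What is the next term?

Applying the rule to each of the 16 symbols of qnqtqnqqqqnqtqnq gives the pieces qnq t qnq qq qnq t qnq qnq qnq qnq t qnq qq qnq t qnq, which concatenate to the answer.

qnqtqnqqqqnqtqnqqnqqnqqnqtqnqqqqnqtqnq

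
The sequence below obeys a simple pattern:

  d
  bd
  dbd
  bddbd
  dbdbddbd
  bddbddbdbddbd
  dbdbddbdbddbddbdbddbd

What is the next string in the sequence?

bddbddbdbddbddbdbddbdbddbddbdbddbd

Each term (from the third on) is the two preceding terms concatenated in order: term 3 = d·bd = dbd.
The next term joins bddbddbdbddbd and dbdbddbdbddbddbdbddbd.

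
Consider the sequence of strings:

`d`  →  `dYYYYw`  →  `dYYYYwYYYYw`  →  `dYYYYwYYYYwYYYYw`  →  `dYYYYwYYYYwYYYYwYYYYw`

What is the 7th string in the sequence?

dYYYYwYYYYwYYYYwYYYYwYYYYwYYYYw

Each term is the previous one with YYYYw appended.
From dYYYYwYYYYwYYYYwYYYYw, 2 further steps: dYYYYwYYYYwYYYYwYYYYw → dYYYYwYYYYwYYYYwYYYYwYYYYw → (answer).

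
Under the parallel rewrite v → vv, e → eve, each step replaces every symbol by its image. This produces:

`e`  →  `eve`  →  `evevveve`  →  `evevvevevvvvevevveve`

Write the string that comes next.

φ(evevvevevvvvevevveve) expands symbol-by-symbol to eve vv eve vv vv eve vv eve vv vv vv vv eve vv eve vv vv eve vv eve; joining the 20 pieces gives the next term.

evevvevevvvvevevvevevvvvvvvvevevvevevvvvevevveve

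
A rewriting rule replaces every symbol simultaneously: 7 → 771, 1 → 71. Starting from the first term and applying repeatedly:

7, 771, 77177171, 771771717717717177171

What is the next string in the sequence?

7717717177177171771717717717177177171771717717717177171

φ(771771717717717177171) expands symbol-by-symbol to 771 771 71 771 771 71 771 71 771 771 71 771 771 71 771 71 771 771 71 771 71; joining the 21 pieces gives the next term.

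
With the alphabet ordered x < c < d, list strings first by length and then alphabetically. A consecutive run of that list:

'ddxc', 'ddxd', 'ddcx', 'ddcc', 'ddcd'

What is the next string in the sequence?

Find the rightmost character of ddcd below d, bump it to the next letter, and reset everything to its right to x.

dddx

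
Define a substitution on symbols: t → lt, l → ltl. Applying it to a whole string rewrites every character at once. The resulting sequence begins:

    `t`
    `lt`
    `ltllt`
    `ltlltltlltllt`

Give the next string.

ltlltltlltlltltlltltlltlltltlltllt

Replace each of the 13 characters of ltlltltlltllt in place — ltl lt ltl ltl lt ltl lt ltl ltl lt ltl ltl lt — and concatenate.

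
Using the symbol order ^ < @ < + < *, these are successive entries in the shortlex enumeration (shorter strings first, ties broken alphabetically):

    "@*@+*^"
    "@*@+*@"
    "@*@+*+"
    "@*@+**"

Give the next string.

@*@*^^

Find the rightmost character of @*@+** below *, bump it to the next letter, and reset everything to its right to ^.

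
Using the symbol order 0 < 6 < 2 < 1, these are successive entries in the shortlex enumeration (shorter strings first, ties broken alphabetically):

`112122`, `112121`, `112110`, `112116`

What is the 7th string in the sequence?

Stepping forward 3 times from 112116: 112116 → 112112 → 112111, then the target.

111000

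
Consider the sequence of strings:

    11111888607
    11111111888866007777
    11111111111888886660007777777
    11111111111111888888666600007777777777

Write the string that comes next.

Reading off run lengths: 1 runs 5, 8, 11, 14; 8 runs 3, 4, 5, 6; 6 runs 1, 2, 3, 4; 0 runs 1, 2, 3, 4; 7 runs 1, 4, 7, 10 — each is linear in n (n = 1, 2, …).
Setting n = 5 gives 17, 7, 5, 5, 13 characters in each block.

11111111111111111888888866666000007777777777777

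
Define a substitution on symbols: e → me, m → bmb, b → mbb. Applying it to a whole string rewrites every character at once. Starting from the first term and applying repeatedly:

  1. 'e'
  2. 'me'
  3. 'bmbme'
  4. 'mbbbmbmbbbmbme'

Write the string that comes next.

bmbmbbmbbmbbbmbmbbbmbmbbmbbmbbbmbmbbbmbme

Applying the rule to each of the 14 symbols of mbbbmbmbbbmbme gives the pieces bmb mbb mbb mbb bmb mbb bmb mbb mbb mbb bmb mbb bmb me, which concatenate to the answer.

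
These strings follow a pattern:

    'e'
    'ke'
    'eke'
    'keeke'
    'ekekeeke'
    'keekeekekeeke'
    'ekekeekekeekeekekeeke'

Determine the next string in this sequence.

keekeekekeekeekekeekekeekeekekeeke

Each term (from the third on) is the two preceding terms concatenated in order: term 3 = e·ke = eke.
So term 8 is keekeekekeeke·ekekeekekeekeekekeeke.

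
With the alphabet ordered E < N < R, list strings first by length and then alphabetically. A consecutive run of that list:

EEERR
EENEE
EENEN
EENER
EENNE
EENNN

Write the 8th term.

EENRE

Stepping forward 2 times from EENNN: EENNN → EENNR, then the target.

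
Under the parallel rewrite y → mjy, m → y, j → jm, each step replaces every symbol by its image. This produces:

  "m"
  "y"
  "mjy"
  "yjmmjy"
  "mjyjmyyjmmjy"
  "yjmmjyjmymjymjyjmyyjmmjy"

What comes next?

mjyjmyyjmmjyjmymjyyjmmjyyjmmjyjmymjymjyjmyyjmmjy

Applying the rule to each of the 24 symbols of yjmmjyjmymjymjyjmyyjmmjy gives the pieces mjy jm y y jm mjy jm y mjy y jm mjy y jm mjy jm y mjy mjy jm y y jm mjy, which concatenate to the answer.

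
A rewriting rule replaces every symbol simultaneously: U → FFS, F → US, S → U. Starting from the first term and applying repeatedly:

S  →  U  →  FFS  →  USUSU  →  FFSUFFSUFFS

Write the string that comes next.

Rewriting each symbol of FFSUFFSUFFS: F→US, F→US, S→U, U→FFS, F→US, F→US, S→U, U→FFS, F→US, F→US, S→U, which concatenates to US US U FFS US US U FFS US US U.

USUSUFFSUSUSUFFSUSUSU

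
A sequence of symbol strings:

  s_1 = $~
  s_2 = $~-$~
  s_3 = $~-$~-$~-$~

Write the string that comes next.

$~-$~-$~-$~-$~-$~-$~-$~

s(k+1) = s(k)·-·s(k) — each term doubles the last with '-' between the halves.
So the next term is two copies of $~-$~-$~-$~ with '-' between the halves.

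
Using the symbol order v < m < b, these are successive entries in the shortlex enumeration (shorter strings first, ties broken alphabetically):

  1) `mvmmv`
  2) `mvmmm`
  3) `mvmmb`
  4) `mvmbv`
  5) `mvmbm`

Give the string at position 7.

Advancing 2 positions from mvmbm through mvmbm → mvmbb reaches term 7.

mvbvv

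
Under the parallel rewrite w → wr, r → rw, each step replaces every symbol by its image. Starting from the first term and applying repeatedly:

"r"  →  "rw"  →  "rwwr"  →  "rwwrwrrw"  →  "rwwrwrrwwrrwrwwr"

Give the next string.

Rewriting the 16 symbols of rwwrwrrwwrrwrwwr one by one yields rw wr wr rw wr rw rw wr wr rw rw wr rw wr wr rw; concatenated:

rwwrwrrwwrrwrwwrwrrwrwwrrwwrwrrw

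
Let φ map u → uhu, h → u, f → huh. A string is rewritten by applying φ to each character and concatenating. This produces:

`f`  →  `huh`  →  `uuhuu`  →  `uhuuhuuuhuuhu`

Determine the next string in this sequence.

Replace each of the 13 characters of uhuuhuuuhuuhu in place — uhu u uhu uhu u uhu uhu uhu u uhu uhu u uhu — and concatenate.

uhuuuhuuhuuuhuuhuuhuuuhuuhuuuhu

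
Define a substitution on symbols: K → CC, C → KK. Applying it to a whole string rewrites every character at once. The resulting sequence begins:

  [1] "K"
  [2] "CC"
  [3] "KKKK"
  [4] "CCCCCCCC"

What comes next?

KKKKKKKKKKKKKKKK

Rewriting each symbol of CCCCCCCC: C→KK, C→KK, C→KK, C→KK, C→KK, C→KK, C→KK, C→KK, which concatenates to KK KK KK KK KK KK KK KK.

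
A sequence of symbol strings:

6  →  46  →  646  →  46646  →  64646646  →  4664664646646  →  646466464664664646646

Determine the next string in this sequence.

4664664646646646466464664664646646

This is a Fibonacci-style word recurrence s(k) = s(k−2)·s(k−1): e.g. 6·46 = 646.
The next term joins 4664664646646 and 646466464664664646646.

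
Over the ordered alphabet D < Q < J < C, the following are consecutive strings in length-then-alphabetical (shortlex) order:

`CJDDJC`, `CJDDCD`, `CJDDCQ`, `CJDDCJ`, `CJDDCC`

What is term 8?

Continuing the enumeration 3 steps past CJDDCC: CJDDCC → CJDQDD → CJDQDQ → (answer).

CJDQDJ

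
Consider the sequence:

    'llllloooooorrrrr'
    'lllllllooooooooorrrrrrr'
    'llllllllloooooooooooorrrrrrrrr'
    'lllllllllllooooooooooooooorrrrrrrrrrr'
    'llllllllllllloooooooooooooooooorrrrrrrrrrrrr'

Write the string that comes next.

Each string has the form l^{2n+1} o^{3n} r^{2n+1}, where the shown terms are n = 2, 3, 4, 5, 6.
For the next term, n = 7, so the run lengths are 15, 21, 15.

lllllllllllllllooooooooooooooooooooorrrrrrrrrrrrrrr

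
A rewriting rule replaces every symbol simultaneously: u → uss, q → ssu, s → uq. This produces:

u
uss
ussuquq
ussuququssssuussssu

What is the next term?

ussuququssssuussssuussuququququssussuququququss

Replace each of the 19 characters of ussuququssssuussssu in place — uss uq uq uss ssu uss ssu uss uq uq uq uq uss uss uq uq uq uq uss — and concatenate.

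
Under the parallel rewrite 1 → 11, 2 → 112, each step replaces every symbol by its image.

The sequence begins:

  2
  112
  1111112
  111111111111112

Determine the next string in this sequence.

Applying the rule to each of the 15 symbols of 111111111111112 gives the pieces 11 11 11 11 11 11 11 11 11 11 11 11 11 11 112, which concatenate to the answer.

1111111111111111111111111111112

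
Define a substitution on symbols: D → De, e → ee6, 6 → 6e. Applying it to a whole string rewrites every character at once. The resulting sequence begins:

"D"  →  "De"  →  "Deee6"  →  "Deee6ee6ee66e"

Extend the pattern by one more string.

φ(Deee6ee6ee66e) expands symbol-by-symbol to De ee6 ee6 ee6 6e ee6 ee6 6e ee6 ee6 6e 6e ee6; joining the 13 pieces gives the next term.

Deee6ee6ee66eee6ee66eee6ee66e6eee6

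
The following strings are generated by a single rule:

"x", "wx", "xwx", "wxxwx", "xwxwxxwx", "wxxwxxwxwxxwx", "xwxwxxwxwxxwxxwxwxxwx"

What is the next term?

wxxwxxwxwxxwxxwxwxxwxwxxwxxwxwxxwx

From term 3 onward, concatenate the second-to-last term with the last: x·wx = xwx, wx·xwx = wxxwx, …
The next term joins wxxwxxwxwxxwx and xwxwxxwxwxxwxxwxwxxwx.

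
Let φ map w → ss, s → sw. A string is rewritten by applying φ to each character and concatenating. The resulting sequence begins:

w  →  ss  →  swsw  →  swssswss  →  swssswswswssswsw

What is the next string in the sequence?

swssswswswssswssswssswswswssswss

Replace each of the 16 characters of swssswswswssswsw in place — sw ss sw sw sw ss sw ss sw ss sw sw sw ss sw ss — and concatenate.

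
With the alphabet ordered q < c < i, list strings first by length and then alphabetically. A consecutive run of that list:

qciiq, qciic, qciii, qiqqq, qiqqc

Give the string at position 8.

Advancing 3 positions from qiqqc through qiqqc → qiqqi → qiqcq reaches term 8.

qiqcc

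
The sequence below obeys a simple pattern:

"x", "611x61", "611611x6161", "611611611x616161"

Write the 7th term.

s(k+1) = 611·s(k)·61, so each term gains 611 as a prefix and 61 as a suffix.
From 611611611x616161, 3 further steps: 611611611x616161 → 611611611611x61616161 → 611611611611611x6161616161 → (answer).

611611611611611611x616161616161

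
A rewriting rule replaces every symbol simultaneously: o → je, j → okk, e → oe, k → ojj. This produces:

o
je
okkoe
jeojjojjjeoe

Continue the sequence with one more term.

Rewriting each symbol of jeojjojjjeoe: j→okk, e→oe, o→je, j→okk, j→okk, o→je, j→okk, j→okk, j→okk, e→oe, o→je, e→oe, which concatenates to okk oe je okk okk je okk okk okk oe je oe.

okkoejeokkokkjeokkokkokkoejeoe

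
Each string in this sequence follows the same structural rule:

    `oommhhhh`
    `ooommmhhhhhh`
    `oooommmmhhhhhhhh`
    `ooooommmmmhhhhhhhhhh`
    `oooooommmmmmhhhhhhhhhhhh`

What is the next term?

Term n consists of n o's, followed by n m's, followed by 2n h's, where the shown terms are n = 2, 3, 4, 5, 6.
Setting n = 7 gives 7, 7, 14 characters in each block.

ooooooommmmmmmhhhhhhhhhhhhhh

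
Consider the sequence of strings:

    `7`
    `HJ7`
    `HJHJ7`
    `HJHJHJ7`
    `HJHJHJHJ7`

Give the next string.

Every step adds HJ at the front: s(k+1) = HJ·s(k).
Applying this once more to HJHJHJHJ7:

HJHJHJHJHJ7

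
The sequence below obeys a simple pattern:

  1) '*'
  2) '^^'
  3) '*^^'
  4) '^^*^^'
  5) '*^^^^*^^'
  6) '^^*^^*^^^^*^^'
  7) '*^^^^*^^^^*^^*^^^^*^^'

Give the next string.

This is a Fibonacci-style word recurrence s(k) = s(k−2)·s(k−1): e.g. *·^^ = *^^.
So term 8 is ^^*^^*^^^^*^^·*^^^^*^^^^*^^*^^^^*^^.

^^*^^*^^^^*^^*^^^^*^^^^*^^*^^^^*^^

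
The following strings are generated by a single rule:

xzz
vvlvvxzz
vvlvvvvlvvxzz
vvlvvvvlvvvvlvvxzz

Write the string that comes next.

The strings grow by a fixed prefix vvlvv each time.
So the next term is vvlvv·vvlvvvvlvvvvlvvxzz.

vvlvvvvlvvvvlvvvvlvvxzz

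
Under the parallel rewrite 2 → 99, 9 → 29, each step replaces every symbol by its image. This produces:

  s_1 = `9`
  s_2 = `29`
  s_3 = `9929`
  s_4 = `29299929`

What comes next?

9929992929299929

Apply φ to 29299929 symbol by symbol: 2→99, 9→29, 2→99, 9→29, 9→29, 9→29, 2→99, 9→29; joined: 99 29 99 29 29 29 99 29.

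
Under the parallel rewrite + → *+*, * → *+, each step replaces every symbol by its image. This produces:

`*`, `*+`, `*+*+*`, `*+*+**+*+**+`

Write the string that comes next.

*+*+**+*+**+*+*+**+*+**+*+*+*

Expanding *+*+**+*+**+: *→*+, +→*+*, *→*+, +→*+*, *→*+, *→*+, +→*+*, *→*+, +→*+*, *→*+, *→*+, +→*+*. Concatenated: *+ *+* *+ *+* *+ *+ *+* *+ *+* *+ *+ *+*.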